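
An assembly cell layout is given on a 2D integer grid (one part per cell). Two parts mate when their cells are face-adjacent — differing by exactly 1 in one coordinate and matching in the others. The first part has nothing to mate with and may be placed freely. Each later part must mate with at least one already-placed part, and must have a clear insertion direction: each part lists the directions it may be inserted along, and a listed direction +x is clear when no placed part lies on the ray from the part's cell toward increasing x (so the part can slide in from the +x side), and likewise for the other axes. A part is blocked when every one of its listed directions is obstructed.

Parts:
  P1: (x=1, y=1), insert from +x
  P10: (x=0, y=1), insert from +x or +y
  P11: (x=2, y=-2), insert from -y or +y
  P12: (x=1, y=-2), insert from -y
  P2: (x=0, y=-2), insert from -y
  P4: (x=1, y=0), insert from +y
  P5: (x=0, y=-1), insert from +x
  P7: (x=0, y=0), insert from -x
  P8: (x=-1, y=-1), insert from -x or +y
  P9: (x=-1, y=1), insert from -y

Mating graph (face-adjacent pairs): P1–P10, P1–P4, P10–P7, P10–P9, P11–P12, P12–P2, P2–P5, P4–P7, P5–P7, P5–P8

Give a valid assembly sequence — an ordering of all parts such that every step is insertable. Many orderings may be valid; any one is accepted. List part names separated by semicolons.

1. P7@(0, 0) [-x clear] — {P7}
2. P5@(0, -1) [+x clear] — {P5, P7}
3. P2@(0, -2) [-y clear] — {P2, P5, P7}
4. P12@(1, -2) [-y clear] — {P12, P2, P5, P7}
5. P11@(2, -2) [-y clear] — {P11, P12, P2, P5, P7}
6. P10@(0, 1) [+x clear] — {P10, P11, P12, P2, P5, P7}
7. P9@(-1, 1) [-y clear] — {P10, P11, P12, P2, P5, P7, P9}
8. P8@(-1, -1) [-x clear] — {P10, P11, P12, P2, P5, P7, P8, P9}
9. P4@(1, 0) [+y clear] — {P10, P11, P12, P2, P4, P5, P7, P8, P9}
10. P1@(1, 1) [+x clear] — {P1, P10, P11, P12, P2, P4, P5, P7, P8, P9}

P7; P5; P2; P12; P11; P10; P9; P8; P4; P1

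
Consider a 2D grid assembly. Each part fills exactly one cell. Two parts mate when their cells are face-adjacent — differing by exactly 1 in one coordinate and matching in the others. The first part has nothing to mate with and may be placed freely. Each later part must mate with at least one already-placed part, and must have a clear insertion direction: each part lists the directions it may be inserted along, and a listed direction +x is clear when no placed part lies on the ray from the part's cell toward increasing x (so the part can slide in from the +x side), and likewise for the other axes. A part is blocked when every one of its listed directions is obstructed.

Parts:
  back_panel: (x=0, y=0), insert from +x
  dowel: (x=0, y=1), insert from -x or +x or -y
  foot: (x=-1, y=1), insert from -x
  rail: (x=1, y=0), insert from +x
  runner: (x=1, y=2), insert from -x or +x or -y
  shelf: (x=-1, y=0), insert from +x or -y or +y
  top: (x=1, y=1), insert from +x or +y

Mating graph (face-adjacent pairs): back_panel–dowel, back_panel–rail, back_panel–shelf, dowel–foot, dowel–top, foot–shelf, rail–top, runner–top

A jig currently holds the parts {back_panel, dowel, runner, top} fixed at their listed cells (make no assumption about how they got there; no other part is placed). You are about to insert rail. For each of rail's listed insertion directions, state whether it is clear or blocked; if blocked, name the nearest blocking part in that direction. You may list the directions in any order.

+x: ray from rail(1, 0) has no placed part ⇒ clear

+x: clear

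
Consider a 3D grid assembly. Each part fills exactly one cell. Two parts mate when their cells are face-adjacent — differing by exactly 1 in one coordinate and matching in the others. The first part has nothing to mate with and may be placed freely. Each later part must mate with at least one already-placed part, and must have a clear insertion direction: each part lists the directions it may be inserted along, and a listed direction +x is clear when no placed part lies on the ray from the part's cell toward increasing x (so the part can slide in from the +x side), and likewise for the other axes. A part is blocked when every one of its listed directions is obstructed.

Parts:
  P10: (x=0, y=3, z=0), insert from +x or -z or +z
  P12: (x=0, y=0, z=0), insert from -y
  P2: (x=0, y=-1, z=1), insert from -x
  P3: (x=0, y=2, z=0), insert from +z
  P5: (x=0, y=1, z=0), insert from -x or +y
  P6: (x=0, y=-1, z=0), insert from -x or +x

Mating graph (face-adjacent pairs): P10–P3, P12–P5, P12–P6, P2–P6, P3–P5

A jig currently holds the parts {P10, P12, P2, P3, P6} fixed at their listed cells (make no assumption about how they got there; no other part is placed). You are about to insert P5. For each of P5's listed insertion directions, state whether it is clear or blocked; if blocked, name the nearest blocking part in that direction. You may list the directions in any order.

+y: blocked by P3; -x: clear

-x: ray from P5(0, 1, 0) has no placed part ⇒ clear
+y: nearest on ray is P3@(0, 2, 0) ⇒ blocked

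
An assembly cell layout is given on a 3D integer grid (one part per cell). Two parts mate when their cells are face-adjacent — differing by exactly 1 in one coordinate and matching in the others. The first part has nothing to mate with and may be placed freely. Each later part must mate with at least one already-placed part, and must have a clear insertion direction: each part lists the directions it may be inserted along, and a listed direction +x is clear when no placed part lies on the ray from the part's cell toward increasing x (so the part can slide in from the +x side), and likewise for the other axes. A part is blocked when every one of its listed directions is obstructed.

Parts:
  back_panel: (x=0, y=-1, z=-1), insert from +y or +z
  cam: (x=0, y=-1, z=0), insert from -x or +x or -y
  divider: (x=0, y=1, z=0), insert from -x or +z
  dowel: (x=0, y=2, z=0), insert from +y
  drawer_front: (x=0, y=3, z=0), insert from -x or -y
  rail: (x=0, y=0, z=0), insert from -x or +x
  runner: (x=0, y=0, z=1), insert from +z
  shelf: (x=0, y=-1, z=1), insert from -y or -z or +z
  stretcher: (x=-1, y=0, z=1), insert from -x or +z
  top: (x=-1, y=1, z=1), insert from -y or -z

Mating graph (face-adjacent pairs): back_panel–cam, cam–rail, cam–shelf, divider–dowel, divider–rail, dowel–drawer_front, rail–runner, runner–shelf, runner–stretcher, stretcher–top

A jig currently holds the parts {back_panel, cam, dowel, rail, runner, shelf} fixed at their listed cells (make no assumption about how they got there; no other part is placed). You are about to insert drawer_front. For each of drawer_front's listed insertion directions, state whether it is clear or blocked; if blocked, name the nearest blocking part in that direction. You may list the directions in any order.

-x: ray from drawer_front(0, 3, 0) has no placed part ⇒ clear
-y: nearest on ray is dowel@(0, 2, 0) ⇒ blocked

-x: clear; -y: blocked by dowel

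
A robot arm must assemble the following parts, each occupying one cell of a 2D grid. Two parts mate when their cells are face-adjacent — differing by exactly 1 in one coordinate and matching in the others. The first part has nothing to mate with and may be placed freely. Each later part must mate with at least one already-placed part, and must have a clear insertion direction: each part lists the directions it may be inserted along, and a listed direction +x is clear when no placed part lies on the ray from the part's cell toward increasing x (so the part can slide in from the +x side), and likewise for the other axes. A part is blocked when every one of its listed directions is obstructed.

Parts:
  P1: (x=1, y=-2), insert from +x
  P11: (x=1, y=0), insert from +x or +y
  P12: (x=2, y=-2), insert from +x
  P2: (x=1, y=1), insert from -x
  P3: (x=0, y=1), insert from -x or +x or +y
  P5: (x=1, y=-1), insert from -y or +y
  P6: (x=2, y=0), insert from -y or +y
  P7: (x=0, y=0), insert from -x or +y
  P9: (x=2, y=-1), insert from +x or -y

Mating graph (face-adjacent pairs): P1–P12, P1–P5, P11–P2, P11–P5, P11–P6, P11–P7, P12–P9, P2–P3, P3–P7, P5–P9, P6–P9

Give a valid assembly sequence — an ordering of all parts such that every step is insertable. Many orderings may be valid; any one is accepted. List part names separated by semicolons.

1. P11@(1, 0) [+x clear] — {P11}
2. P5@(1, -1) [-y clear] — {P11, P5}
3. P1@(1, -2) [+x clear] — {P1, P11, P5}
4. P12@(2, -2) [+x clear] — {P1, P11, P12, P5}
5. P6@(2, 0) [+y clear] — {P1, P11, P12, P5, P6}
6. P7@(0, 0) [-x clear] — {P1, P11, P12, P5, P6, P7}
7. P9@(2, -1) [+x clear] — {P1, P11, P12, P5, P6, P7, P9}
8. P2@(1, 1) [-x clear] — {P1, P11, P12, P2, P5, P6, P7, P9}
9. P3@(0, 1) [-x clear] — {P1, P11, P12, P2, P3, P5, P6, P7, P9}

P11; P5; P1; P12; P6; P7; P9; P2; P3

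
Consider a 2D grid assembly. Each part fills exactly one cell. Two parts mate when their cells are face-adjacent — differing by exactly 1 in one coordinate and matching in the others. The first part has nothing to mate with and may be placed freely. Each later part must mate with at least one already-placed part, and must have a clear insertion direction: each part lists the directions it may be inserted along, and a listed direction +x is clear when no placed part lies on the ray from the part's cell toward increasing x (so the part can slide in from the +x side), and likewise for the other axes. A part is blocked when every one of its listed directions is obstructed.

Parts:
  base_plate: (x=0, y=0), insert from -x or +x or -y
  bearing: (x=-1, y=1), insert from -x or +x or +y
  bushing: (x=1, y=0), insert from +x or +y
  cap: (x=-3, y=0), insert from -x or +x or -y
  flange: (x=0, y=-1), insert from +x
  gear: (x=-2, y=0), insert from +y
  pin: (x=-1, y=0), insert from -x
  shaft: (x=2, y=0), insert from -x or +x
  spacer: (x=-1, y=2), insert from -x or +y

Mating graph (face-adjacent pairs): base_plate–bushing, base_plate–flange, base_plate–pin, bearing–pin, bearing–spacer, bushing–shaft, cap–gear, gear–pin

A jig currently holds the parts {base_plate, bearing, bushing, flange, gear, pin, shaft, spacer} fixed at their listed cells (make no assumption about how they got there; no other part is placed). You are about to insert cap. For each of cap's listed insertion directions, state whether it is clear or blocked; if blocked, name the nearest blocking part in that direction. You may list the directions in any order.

+x: blocked by gear; -x: clear; -y: clear

-x: ray from cap(-3, 0) has no placed part ⇒ clear
+x: nearest on ray is gear@(-2, 0) ⇒ blocked
-y: ray from cap(-3, 0) has no placed part ⇒ clear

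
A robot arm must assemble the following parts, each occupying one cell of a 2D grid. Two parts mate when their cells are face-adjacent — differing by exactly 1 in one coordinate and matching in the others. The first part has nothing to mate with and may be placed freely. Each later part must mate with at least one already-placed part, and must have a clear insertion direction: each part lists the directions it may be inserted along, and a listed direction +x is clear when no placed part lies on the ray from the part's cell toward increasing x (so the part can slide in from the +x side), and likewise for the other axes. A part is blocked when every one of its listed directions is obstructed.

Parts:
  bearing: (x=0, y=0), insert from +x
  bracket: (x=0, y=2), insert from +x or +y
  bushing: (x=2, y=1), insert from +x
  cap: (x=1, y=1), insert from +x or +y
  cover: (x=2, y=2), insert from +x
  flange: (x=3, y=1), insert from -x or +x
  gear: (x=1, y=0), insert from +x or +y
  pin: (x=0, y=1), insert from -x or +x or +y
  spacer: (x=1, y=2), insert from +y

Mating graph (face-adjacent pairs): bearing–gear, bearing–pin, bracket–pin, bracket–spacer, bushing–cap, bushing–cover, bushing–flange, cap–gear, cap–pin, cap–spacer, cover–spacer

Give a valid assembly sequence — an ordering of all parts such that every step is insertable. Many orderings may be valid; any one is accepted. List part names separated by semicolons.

cap; pin; bushing; flange; cover; spacer; bearing; gear; bracket

1. cap@(1, 1) [+x clear] — {cap}
2. pin@(0, 1) [-x clear] — {cap, pin}
3. bushing@(2, 1) [+x clear] — {bushing, cap, pin}
4. flange@(3, 1) [+x clear] — {bushing, cap, flange, pin}
5. cover@(2, 2) [+x clear] — {bushing, cap, cover, flange, pin}
6. spacer@(1, 2) [+y clear] — {bushing, cap, cover, flange, pin, spacer}
7. bearing@(0, 0) [+x clear] — {bearing, bushing, cap, cover, flange, pin, spacer}
8. gear@(1, 0) [+x clear] — {bearing, bushing, cap, cover, flange, gear, pin, spacer}
9. bracket@(0, 2) [+y clear] — {bearing, bracket, bushing, cap, cover, flange, gear, pin, spacer}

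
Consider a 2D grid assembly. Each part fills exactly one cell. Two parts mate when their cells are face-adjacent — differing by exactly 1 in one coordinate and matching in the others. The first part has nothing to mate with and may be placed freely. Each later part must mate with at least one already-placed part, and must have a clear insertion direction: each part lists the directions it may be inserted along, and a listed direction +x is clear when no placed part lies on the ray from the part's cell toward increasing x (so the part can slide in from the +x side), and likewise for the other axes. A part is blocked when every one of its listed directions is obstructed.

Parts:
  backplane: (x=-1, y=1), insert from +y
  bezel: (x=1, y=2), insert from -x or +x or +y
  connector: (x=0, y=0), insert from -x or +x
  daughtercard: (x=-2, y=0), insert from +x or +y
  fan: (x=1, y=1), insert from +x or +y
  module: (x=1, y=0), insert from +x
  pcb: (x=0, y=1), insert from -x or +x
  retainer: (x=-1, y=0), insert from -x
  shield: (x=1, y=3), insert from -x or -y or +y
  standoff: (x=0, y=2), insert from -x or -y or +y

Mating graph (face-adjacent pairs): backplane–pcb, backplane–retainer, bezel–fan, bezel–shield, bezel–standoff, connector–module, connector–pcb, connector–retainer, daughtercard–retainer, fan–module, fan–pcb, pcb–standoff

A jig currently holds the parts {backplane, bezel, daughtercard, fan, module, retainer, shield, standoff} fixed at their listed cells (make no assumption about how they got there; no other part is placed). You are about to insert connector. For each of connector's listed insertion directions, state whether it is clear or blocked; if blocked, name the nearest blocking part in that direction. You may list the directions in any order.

-x: nearest on ray is retainer@(-1, 0) ⇒ blocked
+x: nearest on ray is module@(1, 0) ⇒ blocked

+x: blocked by module; -x: blocked by retainer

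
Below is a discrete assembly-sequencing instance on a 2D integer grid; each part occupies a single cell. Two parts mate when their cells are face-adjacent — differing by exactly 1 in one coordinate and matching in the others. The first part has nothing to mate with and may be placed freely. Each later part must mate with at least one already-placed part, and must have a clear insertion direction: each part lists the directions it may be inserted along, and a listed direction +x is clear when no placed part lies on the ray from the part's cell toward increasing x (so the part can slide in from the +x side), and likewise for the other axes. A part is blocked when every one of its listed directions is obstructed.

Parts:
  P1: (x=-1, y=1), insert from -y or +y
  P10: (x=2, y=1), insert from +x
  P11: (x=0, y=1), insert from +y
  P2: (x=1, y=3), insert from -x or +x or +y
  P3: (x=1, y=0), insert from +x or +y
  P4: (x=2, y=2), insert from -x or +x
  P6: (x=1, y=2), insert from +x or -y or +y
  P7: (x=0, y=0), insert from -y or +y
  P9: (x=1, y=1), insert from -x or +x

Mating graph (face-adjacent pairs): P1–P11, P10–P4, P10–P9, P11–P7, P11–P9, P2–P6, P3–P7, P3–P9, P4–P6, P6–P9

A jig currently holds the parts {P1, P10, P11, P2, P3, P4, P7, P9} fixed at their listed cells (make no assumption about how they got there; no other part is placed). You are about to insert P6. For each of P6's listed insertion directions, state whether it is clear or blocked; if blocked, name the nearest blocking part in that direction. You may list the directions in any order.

+x: nearest on ray is P4@(2, 2) ⇒ blocked
-y: nearest on ray is P9@(1, 1) ⇒ blocked
+y: nearest on ray is P2@(1, 3) ⇒ blocked

+x: blocked by P4; +y: blocked by P2; -y: blocked by P9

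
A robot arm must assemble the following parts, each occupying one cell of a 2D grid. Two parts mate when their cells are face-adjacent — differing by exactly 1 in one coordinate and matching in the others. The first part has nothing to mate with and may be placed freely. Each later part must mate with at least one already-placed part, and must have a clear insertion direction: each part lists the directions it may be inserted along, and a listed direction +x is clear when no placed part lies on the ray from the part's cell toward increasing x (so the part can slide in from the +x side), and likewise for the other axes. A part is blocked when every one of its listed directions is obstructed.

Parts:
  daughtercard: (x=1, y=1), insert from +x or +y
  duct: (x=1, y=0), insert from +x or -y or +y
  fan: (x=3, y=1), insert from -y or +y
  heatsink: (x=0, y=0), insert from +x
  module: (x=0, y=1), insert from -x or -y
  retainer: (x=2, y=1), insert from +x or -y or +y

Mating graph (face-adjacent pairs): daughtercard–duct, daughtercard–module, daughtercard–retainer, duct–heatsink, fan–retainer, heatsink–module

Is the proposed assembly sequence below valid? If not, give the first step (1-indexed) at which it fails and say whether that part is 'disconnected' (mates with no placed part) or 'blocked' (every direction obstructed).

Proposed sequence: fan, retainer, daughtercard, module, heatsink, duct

1. fan@(3, 1) [-y clear] — {fan}
2. retainer@(2, 1) [-y clear] — {fan, retainer}
3. daughtercard@(1, 1) [+y clear] — {daughtercard, fan, retainer}
4. module@(0, 1) [-x clear] — {daughtercard, fan, module, retainer}
5. heatsink@(0, 0) [+x clear] — {daughtercard, fan, heatsink, module, retainer}
6. duct@(1, 0) [+x clear] — {daughtercard, duct, fan, heatsink, module, retainer}

Valid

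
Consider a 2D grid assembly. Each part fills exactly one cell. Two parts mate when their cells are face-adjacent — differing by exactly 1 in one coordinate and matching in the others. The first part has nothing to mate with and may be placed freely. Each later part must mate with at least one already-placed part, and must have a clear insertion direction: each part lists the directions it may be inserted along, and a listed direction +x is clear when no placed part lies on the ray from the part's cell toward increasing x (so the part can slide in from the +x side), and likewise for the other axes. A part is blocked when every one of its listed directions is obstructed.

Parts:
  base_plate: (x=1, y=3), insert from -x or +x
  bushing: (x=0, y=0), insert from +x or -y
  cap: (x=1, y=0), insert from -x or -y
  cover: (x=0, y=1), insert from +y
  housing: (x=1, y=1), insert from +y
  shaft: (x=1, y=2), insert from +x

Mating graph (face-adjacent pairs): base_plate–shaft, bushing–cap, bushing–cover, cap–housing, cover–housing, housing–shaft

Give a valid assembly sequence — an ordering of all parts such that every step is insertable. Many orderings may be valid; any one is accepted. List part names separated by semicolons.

cover; housing; bushing; cap; shaft; base_plate

1. cover@(0, 1) [+y clear] — {cover}
2. housing@(1, 1) [+y clear] — {cover, housing}
3. bushing@(0, 0) [+x clear] — {bushing, cover, housing}
4. cap@(1, 0) [-y clear] — {bushing, cap, cover, housing}
5. shaft@(1, 2) [+x clear] — {bushing, cap, cover, housing, shaft}
6. base_plate@(1, 3) [-x clear] — {base_plate, bushing, cap, cover, housing, shaft}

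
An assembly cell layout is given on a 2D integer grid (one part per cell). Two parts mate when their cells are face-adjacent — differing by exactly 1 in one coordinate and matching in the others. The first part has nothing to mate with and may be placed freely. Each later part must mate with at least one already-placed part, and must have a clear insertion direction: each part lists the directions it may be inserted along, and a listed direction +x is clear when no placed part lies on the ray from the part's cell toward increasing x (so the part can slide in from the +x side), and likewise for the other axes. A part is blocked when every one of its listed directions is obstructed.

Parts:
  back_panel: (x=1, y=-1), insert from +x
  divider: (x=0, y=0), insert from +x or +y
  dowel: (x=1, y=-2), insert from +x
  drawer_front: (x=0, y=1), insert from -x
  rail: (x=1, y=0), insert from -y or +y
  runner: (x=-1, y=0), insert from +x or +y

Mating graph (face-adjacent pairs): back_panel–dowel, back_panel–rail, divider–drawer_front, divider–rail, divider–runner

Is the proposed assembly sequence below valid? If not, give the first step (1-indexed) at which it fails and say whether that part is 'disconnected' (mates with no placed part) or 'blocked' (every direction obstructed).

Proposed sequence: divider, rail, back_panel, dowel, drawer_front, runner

1. divider@(0, 0) [+x clear] — {divider}
2. rail@(1, 0) [-y clear] — {divider, rail}
3. back_panel@(1, -1) [+x clear] — {back_panel, divider, rail}
4. dowel@(1, -2) [+x clear] — {back_panel, divider, dowel, rail}
5. drawer_front@(0, 1) [-x clear] — {back_panel, divider, dowel, drawer_front, rail}
6. runner@(-1, 0) [+y clear] — {back_panel, divider, dowel, drawer_front, rail, runner}

Valid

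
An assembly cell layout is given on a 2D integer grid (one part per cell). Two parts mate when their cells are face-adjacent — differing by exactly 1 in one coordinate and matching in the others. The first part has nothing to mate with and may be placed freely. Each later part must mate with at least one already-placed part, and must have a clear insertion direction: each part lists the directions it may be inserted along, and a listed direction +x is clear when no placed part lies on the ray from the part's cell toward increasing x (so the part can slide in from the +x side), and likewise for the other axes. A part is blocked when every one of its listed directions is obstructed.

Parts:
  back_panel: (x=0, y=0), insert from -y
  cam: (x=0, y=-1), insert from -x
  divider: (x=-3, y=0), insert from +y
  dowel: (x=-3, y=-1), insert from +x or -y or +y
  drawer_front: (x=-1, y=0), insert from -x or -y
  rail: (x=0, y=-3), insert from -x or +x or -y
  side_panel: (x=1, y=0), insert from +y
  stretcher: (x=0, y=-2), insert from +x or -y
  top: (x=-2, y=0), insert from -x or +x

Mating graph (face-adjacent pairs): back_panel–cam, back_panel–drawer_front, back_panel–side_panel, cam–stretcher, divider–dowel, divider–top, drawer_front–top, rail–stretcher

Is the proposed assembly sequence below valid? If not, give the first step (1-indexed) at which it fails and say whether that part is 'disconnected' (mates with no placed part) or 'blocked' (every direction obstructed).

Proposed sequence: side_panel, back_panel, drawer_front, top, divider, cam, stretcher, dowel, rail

1. side_panel@(1, 0) [+y clear] — {side_panel}
2. back_panel@(0, 0) [-y clear] — {back_panel, side_panel}
3. drawer_front@(-1, 0) [-x clear] — {back_panel, drawer_front, side_panel}
4. top@(-2, 0) [-x clear] — {back_panel, drawer_front, side_panel, top}
5. divider@(-3, 0) [+y clear] — {back_panel, divider, drawer_front, side_panel, top}
6. cam@(0, -1) [-x clear] — {back_panel, cam, divider, drawer_front, side_panel, top}
7. stretcher@(0, -2) [+x clear] — {back_panel, cam, divider, drawer_front, side_panel, stretcher, top}
8. dowel@(-3, -1) [-y clear] — {back_panel, cam, divider, dowel, drawer_front, side_panel, stretcher, top}
9. rail@(0, -3) [-x clear] — {back_panel, cam, divider, dowel, drawer_front, rail, side_panel, stretcher, top}

Valid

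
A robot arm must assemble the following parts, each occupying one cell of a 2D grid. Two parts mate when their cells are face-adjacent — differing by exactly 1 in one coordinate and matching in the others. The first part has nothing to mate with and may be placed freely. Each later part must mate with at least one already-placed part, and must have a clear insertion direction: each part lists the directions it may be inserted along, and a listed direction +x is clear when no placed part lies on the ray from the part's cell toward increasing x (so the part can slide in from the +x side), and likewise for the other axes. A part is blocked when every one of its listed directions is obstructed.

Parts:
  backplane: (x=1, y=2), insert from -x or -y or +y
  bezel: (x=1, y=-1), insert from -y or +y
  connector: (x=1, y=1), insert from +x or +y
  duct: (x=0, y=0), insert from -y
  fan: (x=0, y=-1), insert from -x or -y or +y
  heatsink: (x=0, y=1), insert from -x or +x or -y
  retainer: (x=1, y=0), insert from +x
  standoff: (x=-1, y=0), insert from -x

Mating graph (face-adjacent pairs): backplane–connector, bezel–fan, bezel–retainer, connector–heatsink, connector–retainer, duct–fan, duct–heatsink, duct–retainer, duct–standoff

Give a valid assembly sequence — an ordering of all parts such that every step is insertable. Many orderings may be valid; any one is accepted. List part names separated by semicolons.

duct; heatsink; retainer; bezel; connector; backplane; fan; standoff

1. duct@(0, 0) [-y clear] — {duct}
2. heatsink@(0, 1) [-x clear] — {duct, heatsink}
3. retainer@(1, 0) [+x clear] — {duct, heatsink, retainer}
4. bezel@(1, -1) [-y clear] — {bezel, duct, heatsink, retainer}
5. connector@(1, 1) [+x clear] — {bezel, connector, duct, heatsink, retainer}
6. backplane@(1, 2) [-x clear] — {backplane, bezel, connector, duct, heatsink, retainer}
7. fan@(0, -1) [-x clear] — {backplane, bezel, connector, duct, fan, heatsink, retainer}
8. standoff@(-1, 0) [-x clear] — {backplane, bezel, connector, duct, fan, heatsink, retainer, standoff}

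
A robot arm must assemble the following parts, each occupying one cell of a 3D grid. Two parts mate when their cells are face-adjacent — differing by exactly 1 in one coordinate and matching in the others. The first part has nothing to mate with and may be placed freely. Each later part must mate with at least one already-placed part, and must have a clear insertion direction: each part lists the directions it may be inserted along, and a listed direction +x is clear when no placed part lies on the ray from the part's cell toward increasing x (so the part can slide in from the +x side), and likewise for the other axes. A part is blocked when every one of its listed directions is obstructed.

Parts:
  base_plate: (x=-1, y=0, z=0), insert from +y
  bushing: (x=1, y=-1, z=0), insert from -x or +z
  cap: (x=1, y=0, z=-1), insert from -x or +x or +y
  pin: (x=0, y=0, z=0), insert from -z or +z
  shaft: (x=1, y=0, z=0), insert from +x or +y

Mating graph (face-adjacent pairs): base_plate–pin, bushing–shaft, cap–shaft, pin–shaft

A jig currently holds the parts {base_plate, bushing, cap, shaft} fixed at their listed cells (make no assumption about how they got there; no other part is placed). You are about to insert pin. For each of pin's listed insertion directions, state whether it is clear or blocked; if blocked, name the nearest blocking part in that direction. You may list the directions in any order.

-z: ray from pin(0, 0, 0) has no placed part ⇒ clear
+z: ray from pin(0, 0, 0) has no placed part ⇒ clear

+z: clear; -z: clear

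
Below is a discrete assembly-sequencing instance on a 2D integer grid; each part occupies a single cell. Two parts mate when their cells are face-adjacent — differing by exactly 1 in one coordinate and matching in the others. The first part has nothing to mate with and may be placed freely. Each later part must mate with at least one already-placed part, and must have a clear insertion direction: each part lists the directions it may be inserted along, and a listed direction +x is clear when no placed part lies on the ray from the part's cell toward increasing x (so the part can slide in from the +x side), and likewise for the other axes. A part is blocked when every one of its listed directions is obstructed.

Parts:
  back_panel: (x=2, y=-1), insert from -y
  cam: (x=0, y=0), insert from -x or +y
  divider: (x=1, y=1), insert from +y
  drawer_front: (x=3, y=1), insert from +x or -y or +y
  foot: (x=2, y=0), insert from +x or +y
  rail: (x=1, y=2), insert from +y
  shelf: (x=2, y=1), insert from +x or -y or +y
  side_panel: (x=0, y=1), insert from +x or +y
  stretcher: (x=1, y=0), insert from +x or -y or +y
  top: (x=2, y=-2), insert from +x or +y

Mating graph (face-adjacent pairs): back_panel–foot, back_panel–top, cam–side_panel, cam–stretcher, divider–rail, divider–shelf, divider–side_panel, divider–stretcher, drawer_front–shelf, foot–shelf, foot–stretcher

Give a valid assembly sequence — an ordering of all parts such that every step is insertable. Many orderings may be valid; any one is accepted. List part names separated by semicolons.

1. cam@(0, 0) [-x clear] — {cam}
2. side_panel@(0, 1) [+x clear] — {cam, side_panel}
3. stretcher@(1, 0) [+x clear] — {cam, side_panel, stretcher}
4. foot@(2, 0) [+x clear] — {cam, foot, side_panel, stretcher}
5. back_panel@(2, -1) [-y clear] — {back_panel, cam, foot, side_panel, stretcher}
6. shelf@(2, 1) [+x clear] — {back_panel, cam, foot, shelf, side_panel, stretcher}
7. drawer_front@(3, 1) [+x clear] — {back_panel, cam, drawer_front, foot, shelf, side_panel, stretcher}
8. divider@(1, 1) [+y clear] — {back_panel, cam, divider, drawer_front, foot, shelf, side_panel, stretcher}
9. rail@(1, 2) [+y clear] — {back_panel, cam, divider, drawer_front, foot, rail, shelf, side_panel, stretcher}
10. top@(2, -2) [+x clear] — {back_panel, cam, divider, drawer_front, foot, rail, shelf, side_panel, stretcher, top}

cam; side_panel; stretcher; foot; back_panel; shelf; drawer_front; divider; rail; top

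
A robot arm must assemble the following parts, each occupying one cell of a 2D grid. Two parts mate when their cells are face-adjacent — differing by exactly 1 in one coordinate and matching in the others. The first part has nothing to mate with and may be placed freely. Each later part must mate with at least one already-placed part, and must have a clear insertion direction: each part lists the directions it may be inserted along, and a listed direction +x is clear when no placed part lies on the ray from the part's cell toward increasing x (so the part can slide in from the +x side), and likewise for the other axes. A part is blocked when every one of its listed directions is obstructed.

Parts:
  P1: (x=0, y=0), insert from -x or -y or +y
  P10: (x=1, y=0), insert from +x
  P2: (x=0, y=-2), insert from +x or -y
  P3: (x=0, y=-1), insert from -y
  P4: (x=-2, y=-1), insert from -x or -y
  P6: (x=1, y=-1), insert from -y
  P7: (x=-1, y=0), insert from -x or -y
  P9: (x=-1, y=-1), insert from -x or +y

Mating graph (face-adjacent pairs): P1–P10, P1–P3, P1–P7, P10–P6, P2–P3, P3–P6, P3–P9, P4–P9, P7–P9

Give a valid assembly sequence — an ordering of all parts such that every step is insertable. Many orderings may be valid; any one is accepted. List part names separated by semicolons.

P9; P4; P3; P2; P1; P10; P6; P7

1. P9@(-1, -1) [-x clear] — {P9}
2. P4@(-2, -1) [-x clear] — {P4, P9}
3. P3@(0, -1) [-y clear] — {P3, P4, P9}
4. P2@(0, -2) [+x clear] — {P2, P3, P4, P9}
5. P1@(0, 0) [-x clear] — {P1, P2, P3, P4, P9}
6. P10@(1, 0) [+x clear] — {P1, P10, P2, P3, P4, P9}
7. P6@(1, -1) [-y clear] — {P1, P10, P2, P3, P4, P6, P9}
8. P7@(-1, 0) [-x clear] — {P1, P10, P2, P3, P4, P6, P7, P9}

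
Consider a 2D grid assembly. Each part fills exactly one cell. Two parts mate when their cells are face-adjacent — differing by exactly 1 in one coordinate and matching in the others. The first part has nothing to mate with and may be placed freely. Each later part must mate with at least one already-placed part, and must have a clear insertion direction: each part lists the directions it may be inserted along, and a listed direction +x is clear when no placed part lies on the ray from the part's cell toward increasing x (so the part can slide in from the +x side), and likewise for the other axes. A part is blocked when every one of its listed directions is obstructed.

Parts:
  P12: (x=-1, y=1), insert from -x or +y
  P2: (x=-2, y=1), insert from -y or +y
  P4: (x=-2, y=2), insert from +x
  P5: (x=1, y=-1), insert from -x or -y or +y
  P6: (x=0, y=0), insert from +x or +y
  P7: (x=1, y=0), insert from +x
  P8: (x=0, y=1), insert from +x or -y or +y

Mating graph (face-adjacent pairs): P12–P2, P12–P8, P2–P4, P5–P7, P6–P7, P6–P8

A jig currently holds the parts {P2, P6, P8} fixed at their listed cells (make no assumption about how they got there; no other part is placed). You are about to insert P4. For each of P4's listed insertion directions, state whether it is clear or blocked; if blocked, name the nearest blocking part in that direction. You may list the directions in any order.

+x: clear

+x: ray from P4(-2, 2) has no placed part ⇒ clear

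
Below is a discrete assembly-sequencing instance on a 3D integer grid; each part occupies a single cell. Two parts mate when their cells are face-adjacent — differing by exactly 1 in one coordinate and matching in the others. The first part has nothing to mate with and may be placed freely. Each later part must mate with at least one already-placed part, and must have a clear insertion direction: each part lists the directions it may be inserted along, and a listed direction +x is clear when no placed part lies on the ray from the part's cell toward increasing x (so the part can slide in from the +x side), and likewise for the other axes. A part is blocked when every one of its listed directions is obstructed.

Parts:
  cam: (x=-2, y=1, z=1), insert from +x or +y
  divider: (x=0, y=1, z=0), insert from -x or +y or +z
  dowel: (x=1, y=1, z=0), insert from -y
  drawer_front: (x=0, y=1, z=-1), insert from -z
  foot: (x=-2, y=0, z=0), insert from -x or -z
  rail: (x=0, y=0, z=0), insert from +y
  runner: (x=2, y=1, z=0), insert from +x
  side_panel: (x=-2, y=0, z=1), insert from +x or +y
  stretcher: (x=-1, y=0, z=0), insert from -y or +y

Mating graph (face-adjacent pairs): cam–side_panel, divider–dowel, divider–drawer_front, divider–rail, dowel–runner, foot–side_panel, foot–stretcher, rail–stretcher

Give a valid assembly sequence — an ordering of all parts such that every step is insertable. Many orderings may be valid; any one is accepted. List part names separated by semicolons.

rail; divider; drawer_front; dowel; stretcher; foot; runner; side_panel; cam

1. rail@(0, 0, 0) [+y clear] — {rail}
2. divider@(0, 1, 0) [-x clear] — {divider, rail}
3. drawer_front@(0, 1, -1) [-z clear] — {divider, drawer_front, rail}
4. dowel@(1, 1, 0) [-y clear] — {divider, dowel, drawer_front, rail}
5. stretcher@(-1, 0, 0) [-y clear] — {divider, dowel, drawer_front, rail, stretcher}
6. foot@(-2, 0, 0) [-x clear] — {divider, dowel, drawer_front, foot, rail, stretcher}
7. runner@(2, 1, 0) [+x clear] — {divider, dowel, drawer_front, foot, rail, runner, stretcher}
8. side_panel@(-2, 0, 1) [+x clear] — {divider, dowel, drawer_front, foot, rail, runner, side_panel, stretcher}
9. cam@(-2, 1, 1) [+x clear] — {cam, divider, dowel, drawer_front, foot, rail, runner, side_panel, stretcher}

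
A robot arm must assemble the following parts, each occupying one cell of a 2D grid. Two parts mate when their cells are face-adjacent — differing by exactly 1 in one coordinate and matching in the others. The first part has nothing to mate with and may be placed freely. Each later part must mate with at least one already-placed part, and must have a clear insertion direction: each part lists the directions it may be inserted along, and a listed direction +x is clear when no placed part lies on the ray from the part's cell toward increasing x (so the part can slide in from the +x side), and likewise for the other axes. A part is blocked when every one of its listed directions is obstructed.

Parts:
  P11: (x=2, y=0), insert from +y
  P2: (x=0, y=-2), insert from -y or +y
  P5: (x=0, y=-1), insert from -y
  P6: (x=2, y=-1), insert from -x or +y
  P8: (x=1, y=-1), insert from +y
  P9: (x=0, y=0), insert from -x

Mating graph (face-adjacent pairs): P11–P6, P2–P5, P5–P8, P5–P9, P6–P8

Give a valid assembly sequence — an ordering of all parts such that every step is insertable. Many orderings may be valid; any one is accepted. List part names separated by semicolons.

P8; P6; P11; P5; P2; P9

1. P8@(1, -1) [+y clear] — {P8}
2. P6@(2, -1) [+y clear] — {P6, P8}
3. P11@(2, 0) [+y clear] — {P11, P6, P8}
4. P5@(0, -1) [-y clear] — {P11, P5, P6, P8}
5. P2@(0, -2) [-y clear] — {P11, P2, P5, P6, P8}
6. P9@(0, 0) [-x clear] — {P11, P2, P5, P6, P8, P9}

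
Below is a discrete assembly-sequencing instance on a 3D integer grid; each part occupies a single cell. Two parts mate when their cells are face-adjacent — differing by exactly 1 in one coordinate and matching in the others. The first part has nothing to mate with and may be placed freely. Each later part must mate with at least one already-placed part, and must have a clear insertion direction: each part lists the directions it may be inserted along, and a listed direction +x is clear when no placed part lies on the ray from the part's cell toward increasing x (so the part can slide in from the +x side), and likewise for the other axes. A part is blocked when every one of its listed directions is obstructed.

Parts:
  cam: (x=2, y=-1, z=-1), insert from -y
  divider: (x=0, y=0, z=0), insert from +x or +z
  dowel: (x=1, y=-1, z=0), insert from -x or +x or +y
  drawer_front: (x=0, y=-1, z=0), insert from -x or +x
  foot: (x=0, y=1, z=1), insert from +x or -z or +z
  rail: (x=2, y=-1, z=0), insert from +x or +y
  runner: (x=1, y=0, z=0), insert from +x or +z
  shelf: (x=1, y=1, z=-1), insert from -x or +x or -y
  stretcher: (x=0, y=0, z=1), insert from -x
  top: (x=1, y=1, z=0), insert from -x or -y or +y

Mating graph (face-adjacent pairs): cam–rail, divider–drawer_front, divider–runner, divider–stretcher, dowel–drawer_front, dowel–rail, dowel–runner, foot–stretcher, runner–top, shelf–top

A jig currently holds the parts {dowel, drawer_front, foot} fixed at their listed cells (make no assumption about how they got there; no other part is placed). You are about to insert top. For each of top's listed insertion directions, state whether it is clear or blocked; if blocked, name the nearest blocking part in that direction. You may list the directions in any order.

+y: clear; -x: clear; -y: blocked by dowel

-x: ray from top(1, 1, 0) has no placed part ⇒ clear
-y: nearest on ray is dowel@(1, -1, 0) ⇒ blocked
+y: ray from top(1, 1, 0) has no placed part ⇒ clear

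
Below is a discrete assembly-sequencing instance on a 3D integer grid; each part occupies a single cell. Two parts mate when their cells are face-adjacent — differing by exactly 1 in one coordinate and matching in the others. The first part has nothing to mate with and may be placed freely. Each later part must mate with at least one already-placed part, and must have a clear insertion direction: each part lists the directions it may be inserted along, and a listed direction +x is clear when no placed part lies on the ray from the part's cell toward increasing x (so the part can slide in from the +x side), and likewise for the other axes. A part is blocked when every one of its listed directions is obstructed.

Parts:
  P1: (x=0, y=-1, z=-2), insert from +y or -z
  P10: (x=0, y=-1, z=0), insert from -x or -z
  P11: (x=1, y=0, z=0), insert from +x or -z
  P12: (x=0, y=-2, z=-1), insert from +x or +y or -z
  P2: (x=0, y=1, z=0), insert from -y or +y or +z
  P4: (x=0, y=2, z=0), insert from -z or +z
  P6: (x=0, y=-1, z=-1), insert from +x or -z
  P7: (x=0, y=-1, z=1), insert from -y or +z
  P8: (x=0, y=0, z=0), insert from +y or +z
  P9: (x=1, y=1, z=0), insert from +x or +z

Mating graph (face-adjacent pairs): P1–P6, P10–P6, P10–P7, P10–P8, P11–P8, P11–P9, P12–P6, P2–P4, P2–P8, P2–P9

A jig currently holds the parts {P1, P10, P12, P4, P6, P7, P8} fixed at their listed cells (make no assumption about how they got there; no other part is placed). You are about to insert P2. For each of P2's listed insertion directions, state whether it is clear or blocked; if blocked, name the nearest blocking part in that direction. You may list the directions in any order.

+y: blocked by P4; +z: clear; -y: blocked by P8

-y: nearest on ray is P8@(0, 0, 0) ⇒ blocked
+y: nearest on ray is P4@(0, 2, 0) ⇒ blocked
+z: ray from P2(0, 1, 0) has no placed part ⇒ clear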